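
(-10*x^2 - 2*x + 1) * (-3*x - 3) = 30*x^3 + 36*x^2 + 3*x - 3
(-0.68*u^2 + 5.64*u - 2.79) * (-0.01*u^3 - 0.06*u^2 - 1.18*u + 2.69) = 0.0068*u^5 - 0.0156*u^4 + 0.4919*u^3 - 8.317*u^2 + 18.4638*u - 7.5051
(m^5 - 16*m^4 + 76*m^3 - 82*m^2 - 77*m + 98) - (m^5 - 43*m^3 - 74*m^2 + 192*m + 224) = -16*m^4 + 119*m^3 - 8*m^2 - 269*m - 126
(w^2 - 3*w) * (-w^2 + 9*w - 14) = -w^4 + 12*w^3 - 41*w^2 + 42*w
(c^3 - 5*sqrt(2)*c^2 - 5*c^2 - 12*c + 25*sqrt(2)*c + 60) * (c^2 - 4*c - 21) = c^5 - 9*c^4 - 5*sqrt(2)*c^4 - 13*c^3 + 45*sqrt(2)*c^3 + 5*sqrt(2)*c^2 + 213*c^2 - 525*sqrt(2)*c + 12*c - 1260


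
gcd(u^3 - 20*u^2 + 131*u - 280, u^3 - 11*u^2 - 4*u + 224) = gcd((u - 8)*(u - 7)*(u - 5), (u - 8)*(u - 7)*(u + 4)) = u^2 - 15*u + 56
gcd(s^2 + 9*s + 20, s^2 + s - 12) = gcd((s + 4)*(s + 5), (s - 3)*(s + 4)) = s + 4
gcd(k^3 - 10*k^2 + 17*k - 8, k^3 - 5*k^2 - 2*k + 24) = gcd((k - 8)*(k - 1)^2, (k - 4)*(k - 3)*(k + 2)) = 1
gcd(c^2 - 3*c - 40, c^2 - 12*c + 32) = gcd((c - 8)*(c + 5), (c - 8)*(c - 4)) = c - 8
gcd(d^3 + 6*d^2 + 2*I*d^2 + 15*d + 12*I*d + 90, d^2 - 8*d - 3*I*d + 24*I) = d - 3*I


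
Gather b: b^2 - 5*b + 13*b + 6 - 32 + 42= b^2 + 8*b + 16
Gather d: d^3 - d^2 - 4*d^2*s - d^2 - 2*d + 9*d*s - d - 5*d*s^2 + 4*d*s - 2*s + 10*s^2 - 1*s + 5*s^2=d^3 + d^2*(-4*s - 2) + d*(-5*s^2 + 13*s - 3) + 15*s^2 - 3*s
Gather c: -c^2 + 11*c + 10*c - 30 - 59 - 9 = -c^2 + 21*c - 98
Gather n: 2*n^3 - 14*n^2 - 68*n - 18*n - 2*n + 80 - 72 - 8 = 2*n^3 - 14*n^2 - 88*n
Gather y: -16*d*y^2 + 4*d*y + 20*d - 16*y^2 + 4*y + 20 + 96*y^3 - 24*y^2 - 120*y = 20*d + 96*y^3 + y^2*(-16*d - 40) + y*(4*d - 116) + 20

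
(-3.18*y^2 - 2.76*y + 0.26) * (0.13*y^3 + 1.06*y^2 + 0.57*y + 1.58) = -0.4134*y^5 - 3.7296*y^4 - 4.7044*y^3 - 6.322*y^2 - 4.2126*y + 0.4108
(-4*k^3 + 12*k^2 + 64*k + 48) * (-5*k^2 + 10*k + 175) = 20*k^5 - 100*k^4 - 900*k^3 + 2500*k^2 + 11680*k + 8400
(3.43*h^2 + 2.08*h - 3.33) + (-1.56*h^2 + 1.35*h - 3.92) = 1.87*h^2 + 3.43*h - 7.25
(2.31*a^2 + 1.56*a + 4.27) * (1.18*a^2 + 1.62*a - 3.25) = 2.7258*a^4 + 5.583*a^3 + 0.0582999999999991*a^2 + 1.8474*a - 13.8775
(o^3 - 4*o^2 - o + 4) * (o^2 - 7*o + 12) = o^5 - 11*o^4 + 39*o^3 - 37*o^2 - 40*o + 48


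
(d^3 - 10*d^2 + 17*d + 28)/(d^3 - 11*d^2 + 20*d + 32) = (d - 7)/(d - 8)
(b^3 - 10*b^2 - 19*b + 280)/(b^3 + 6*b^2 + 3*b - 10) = (b^2 - 15*b + 56)/(b^2 + b - 2)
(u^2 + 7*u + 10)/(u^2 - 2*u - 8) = (u + 5)/(u - 4)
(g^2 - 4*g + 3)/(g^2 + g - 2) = (g - 3)/(g + 2)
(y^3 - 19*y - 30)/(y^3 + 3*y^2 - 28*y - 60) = (y + 3)/(y + 6)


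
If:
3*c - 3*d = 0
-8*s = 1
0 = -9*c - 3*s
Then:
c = 1/24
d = 1/24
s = -1/8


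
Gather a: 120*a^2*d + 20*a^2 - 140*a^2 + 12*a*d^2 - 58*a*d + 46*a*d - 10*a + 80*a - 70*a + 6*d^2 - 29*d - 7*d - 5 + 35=a^2*(120*d - 120) + a*(12*d^2 - 12*d) + 6*d^2 - 36*d + 30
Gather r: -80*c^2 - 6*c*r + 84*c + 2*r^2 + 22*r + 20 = -80*c^2 + 84*c + 2*r^2 + r*(22 - 6*c) + 20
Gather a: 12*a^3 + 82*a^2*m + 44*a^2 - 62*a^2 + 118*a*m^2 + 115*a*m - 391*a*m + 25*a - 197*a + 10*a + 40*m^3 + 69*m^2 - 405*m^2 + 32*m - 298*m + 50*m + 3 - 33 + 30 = 12*a^3 + a^2*(82*m - 18) + a*(118*m^2 - 276*m - 162) + 40*m^3 - 336*m^2 - 216*m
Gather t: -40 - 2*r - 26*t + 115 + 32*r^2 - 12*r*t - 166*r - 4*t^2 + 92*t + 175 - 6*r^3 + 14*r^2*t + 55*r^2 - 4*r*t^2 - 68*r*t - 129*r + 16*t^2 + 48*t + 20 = -6*r^3 + 87*r^2 - 297*r + t^2*(12 - 4*r) + t*(14*r^2 - 80*r + 114) + 270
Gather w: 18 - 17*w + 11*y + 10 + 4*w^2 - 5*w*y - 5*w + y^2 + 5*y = 4*w^2 + w*(-5*y - 22) + y^2 + 16*y + 28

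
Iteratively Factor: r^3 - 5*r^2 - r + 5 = (r + 1)*(r^2 - 6*r + 5) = (r - 1)*(r + 1)*(r - 5)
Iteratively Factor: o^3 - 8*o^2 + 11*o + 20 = (o - 4)*(o^2 - 4*o - 5) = (o - 5)*(o - 4)*(o + 1)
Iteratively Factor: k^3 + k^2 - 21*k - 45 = (k + 3)*(k^2 - 2*k - 15) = (k + 3)^2*(k - 5)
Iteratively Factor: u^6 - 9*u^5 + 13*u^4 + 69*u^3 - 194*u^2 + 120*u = (u - 2)*(u^5 - 7*u^4 - u^3 + 67*u^2 - 60*u) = u*(u - 2)*(u^4 - 7*u^3 - u^2 + 67*u - 60) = u*(u - 2)*(u + 3)*(u^3 - 10*u^2 + 29*u - 20) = u*(u - 4)*(u - 2)*(u + 3)*(u^2 - 6*u + 5) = u*(u - 4)*(u - 2)*(u - 1)*(u + 3)*(u - 5)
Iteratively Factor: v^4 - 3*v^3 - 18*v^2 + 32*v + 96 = (v + 3)*(v^3 - 6*v^2 + 32) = (v + 2)*(v + 3)*(v^2 - 8*v + 16) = (v - 4)*(v + 2)*(v + 3)*(v - 4)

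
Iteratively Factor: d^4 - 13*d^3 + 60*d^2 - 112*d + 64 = (d - 1)*(d^3 - 12*d^2 + 48*d - 64) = (d - 4)*(d - 1)*(d^2 - 8*d + 16) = (d - 4)^2*(d - 1)*(d - 4)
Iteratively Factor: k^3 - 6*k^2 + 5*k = (k - 5)*(k^2 - k) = k*(k - 5)*(k - 1)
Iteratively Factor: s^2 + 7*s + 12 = (s + 3)*(s + 4)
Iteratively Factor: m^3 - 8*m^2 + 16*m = (m)*(m^2 - 8*m + 16) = m*(m - 4)*(m - 4)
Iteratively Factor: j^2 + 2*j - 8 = (j + 4)*(j - 2)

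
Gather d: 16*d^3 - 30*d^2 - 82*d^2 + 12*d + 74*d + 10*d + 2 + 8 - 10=16*d^3 - 112*d^2 + 96*d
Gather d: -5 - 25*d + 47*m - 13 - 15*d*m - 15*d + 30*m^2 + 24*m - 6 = d*(-15*m - 40) + 30*m^2 + 71*m - 24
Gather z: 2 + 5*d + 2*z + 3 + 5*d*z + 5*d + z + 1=10*d + z*(5*d + 3) + 6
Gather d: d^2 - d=d^2 - d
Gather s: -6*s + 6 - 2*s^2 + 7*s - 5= -2*s^2 + s + 1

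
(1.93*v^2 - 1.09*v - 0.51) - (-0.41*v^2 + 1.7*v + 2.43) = 2.34*v^2 - 2.79*v - 2.94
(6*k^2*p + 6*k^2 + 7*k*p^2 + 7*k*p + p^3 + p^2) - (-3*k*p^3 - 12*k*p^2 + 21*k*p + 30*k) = 6*k^2*p + 6*k^2 + 3*k*p^3 + 19*k*p^2 - 14*k*p - 30*k + p^3 + p^2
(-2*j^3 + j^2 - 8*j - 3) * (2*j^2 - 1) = -4*j^5 + 2*j^4 - 14*j^3 - 7*j^2 + 8*j + 3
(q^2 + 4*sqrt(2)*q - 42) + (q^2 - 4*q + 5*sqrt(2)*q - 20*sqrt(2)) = 2*q^2 - 4*q + 9*sqrt(2)*q - 42 - 20*sqrt(2)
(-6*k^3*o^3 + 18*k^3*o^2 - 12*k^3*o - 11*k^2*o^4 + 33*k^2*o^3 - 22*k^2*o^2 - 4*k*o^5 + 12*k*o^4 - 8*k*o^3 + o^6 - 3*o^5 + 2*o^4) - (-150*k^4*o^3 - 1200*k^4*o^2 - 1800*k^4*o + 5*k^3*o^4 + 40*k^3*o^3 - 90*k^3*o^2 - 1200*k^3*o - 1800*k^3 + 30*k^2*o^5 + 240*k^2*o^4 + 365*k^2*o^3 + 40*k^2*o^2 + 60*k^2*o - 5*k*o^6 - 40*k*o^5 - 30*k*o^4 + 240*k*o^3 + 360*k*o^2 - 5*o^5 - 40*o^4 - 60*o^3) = 150*k^4*o^3 + 1200*k^4*o^2 + 1800*k^4*o - 5*k^3*o^4 - 46*k^3*o^3 + 108*k^3*o^2 + 1188*k^3*o + 1800*k^3 - 30*k^2*o^5 - 251*k^2*o^4 - 332*k^2*o^3 - 62*k^2*o^2 - 60*k^2*o + 5*k*o^6 + 36*k*o^5 + 42*k*o^4 - 248*k*o^3 - 360*k*o^2 + o^6 + 2*o^5 + 42*o^4 + 60*o^3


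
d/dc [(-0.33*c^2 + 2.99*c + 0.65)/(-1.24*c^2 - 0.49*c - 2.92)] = (3.8693*c^2 + 3.5392*c - 8.4123)/(1.5376*c^4 + 1.2152*c^3 + 7.4817*c^2 + 2.8616*c + 8.5264)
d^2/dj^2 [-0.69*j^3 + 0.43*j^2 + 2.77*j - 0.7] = 0.86 - 4.14*j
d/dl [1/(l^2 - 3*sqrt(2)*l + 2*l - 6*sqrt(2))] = (-2*l - 2 + 3*sqrt(2))/(l^2 - 3*sqrt(2)*l + 2*l - 6*sqrt(2))^2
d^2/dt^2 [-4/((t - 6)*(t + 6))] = 24*(-t^2 - 12)/(t^6 - 108*t^4 + 3888*t^2 - 46656)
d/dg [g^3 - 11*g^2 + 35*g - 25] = 3*g^2 - 22*g + 35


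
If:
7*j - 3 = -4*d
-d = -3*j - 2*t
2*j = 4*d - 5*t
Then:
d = 33/23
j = -9/23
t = 30/23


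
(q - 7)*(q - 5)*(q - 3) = q^3 - 15*q^2 + 71*q - 105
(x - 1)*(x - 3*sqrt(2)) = x^2 - 3*sqrt(2)*x - x + 3*sqrt(2)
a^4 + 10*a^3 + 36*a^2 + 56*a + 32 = (a + 2)^3*(a + 4)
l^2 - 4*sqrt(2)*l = l*(l - 4*sqrt(2))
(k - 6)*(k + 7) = k^2 + k - 42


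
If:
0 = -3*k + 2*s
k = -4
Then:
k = -4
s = -6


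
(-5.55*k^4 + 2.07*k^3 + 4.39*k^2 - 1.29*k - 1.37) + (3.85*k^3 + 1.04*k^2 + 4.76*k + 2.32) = -5.55*k^4 + 5.92*k^3 + 5.43*k^2 + 3.47*k + 0.95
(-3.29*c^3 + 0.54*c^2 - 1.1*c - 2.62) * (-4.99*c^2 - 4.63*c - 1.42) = 16.4171*c^5 + 12.5381*c^4 + 7.6606*c^3 + 17.4*c^2 + 13.6926*c + 3.7204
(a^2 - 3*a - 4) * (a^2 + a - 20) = a^4 - 2*a^3 - 27*a^2 + 56*a + 80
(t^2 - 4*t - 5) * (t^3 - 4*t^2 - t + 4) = t^5 - 8*t^4 + 10*t^3 + 28*t^2 - 11*t - 20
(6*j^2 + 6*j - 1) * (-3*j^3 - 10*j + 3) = -18*j^5 - 18*j^4 - 57*j^3 - 42*j^2 + 28*j - 3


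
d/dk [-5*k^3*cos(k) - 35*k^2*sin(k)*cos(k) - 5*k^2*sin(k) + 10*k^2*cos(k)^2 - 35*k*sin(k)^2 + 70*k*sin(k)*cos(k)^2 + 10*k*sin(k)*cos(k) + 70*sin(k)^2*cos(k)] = 5*k^3*sin(k) - 10*k^2*sin(2*k) - 20*k^2*cos(k) - 35*k^2*cos(2*k) - 10*k*sin(k) - 70*k*sin(2*k) + 35*k*cos(k)/2 + 20*k*cos(2*k) + 105*k*cos(3*k)/2 + 10*k + 5*sin(2*k) + 70*sin(3*k) + 35*cos(2*k)/2 - 35/2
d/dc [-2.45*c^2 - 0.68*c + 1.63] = -4.9*c - 0.68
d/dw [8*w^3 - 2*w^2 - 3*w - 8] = 24*w^2 - 4*w - 3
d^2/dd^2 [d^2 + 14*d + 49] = 2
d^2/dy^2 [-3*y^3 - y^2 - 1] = -18*y - 2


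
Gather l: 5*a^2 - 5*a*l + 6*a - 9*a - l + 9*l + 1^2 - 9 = 5*a^2 - 3*a + l*(8 - 5*a) - 8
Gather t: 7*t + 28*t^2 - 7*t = 28*t^2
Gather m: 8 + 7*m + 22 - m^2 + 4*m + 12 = -m^2 + 11*m + 42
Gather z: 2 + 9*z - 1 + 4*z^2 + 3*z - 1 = 4*z^2 + 12*z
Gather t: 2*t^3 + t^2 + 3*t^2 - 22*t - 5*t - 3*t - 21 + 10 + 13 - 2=2*t^3 + 4*t^2 - 30*t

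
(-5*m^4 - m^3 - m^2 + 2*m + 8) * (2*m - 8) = -10*m^5 + 38*m^4 + 6*m^3 + 12*m^2 - 64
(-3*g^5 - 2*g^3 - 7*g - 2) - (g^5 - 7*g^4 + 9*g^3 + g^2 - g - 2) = -4*g^5 + 7*g^4 - 11*g^3 - g^2 - 6*g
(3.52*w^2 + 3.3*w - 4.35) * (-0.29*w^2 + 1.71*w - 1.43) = -1.0208*w^4 + 5.0622*w^3 + 1.8709*w^2 - 12.1575*w + 6.2205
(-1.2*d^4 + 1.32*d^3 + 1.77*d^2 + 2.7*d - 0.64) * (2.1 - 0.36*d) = 0.432*d^5 - 2.9952*d^4 + 2.1348*d^3 + 2.745*d^2 + 5.9004*d - 1.344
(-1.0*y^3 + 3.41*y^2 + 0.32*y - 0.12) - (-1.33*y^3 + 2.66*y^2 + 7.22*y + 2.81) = 0.33*y^3 + 0.75*y^2 - 6.9*y - 2.93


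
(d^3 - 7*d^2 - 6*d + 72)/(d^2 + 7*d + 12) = (d^2 - 10*d + 24)/(d + 4)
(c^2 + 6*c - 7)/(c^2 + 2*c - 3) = (c + 7)/(c + 3)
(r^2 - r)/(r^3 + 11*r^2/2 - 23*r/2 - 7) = 2*r*(r - 1)/(2*r^3 + 11*r^2 - 23*r - 14)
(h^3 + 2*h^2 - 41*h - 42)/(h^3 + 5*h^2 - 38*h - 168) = (h + 1)/(h + 4)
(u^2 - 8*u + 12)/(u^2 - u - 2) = (u - 6)/(u + 1)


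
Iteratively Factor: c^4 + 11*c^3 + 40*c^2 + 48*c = (c + 4)*(c^3 + 7*c^2 + 12*c) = (c + 3)*(c + 4)*(c^2 + 4*c) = (c + 3)*(c + 4)^2*(c)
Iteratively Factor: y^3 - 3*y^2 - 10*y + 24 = (y - 2)*(y^2 - y - 12) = (y - 4)*(y - 2)*(y + 3)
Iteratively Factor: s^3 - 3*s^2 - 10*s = (s)*(s^2 - 3*s - 10) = s*(s + 2)*(s - 5)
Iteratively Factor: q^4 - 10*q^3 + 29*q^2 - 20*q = (q - 4)*(q^3 - 6*q^2 + 5*q) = (q - 4)*(q - 1)*(q^2 - 5*q) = q*(q - 4)*(q - 1)*(q - 5)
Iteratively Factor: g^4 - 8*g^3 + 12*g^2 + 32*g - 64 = (g - 4)*(g^3 - 4*g^2 - 4*g + 16) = (g - 4)^2*(g^2 - 4) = (g - 4)^2*(g + 2)*(g - 2)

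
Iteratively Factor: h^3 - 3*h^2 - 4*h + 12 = (h - 2)*(h^2 - h - 6) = (h - 2)*(h + 2)*(h - 3)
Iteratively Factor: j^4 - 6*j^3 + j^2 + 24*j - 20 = (j - 5)*(j^3 - j^2 - 4*j + 4) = (j - 5)*(j - 2)*(j^2 + j - 2) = (j - 5)*(j - 2)*(j + 2)*(j - 1)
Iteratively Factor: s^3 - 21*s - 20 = (s + 1)*(s^2 - s - 20) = (s + 1)*(s + 4)*(s - 5)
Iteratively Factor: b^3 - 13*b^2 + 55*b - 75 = (b - 5)*(b^2 - 8*b + 15) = (b - 5)^2*(b - 3)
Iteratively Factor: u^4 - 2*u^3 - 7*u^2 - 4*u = (u + 1)*(u^3 - 3*u^2 - 4*u) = (u - 4)*(u + 1)*(u^2 + u) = (u - 4)*(u + 1)^2*(u)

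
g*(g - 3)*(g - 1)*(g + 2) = g^4 - 2*g^3 - 5*g^2 + 6*g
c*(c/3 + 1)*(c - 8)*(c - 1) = c^4/3 - 2*c^3 - 19*c^2/3 + 8*c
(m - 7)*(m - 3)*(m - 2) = m^3 - 12*m^2 + 41*m - 42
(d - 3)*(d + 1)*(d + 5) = d^3 + 3*d^2 - 13*d - 15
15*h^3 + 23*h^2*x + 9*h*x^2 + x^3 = (h + x)*(3*h + x)*(5*h + x)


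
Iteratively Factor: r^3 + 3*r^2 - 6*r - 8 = (r + 4)*(r^2 - r - 2) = (r + 1)*(r + 4)*(r - 2)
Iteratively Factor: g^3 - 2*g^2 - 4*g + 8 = (g - 2)*(g^2 - 4) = (g - 2)*(g + 2)*(g - 2)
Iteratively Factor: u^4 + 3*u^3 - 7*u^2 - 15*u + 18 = (u + 3)*(u^3 - 7*u + 6) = (u - 2)*(u + 3)*(u^2 + 2*u - 3) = (u - 2)*(u - 1)*(u + 3)*(u + 3)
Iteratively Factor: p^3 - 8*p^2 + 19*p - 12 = (p - 1)*(p^2 - 7*p + 12) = (p - 3)*(p - 1)*(p - 4)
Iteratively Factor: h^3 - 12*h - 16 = (h + 2)*(h^2 - 2*h - 8) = (h - 4)*(h + 2)*(h + 2)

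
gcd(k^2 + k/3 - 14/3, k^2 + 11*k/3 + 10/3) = 1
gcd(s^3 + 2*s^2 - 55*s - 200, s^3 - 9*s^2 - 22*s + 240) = s^2 - 3*s - 40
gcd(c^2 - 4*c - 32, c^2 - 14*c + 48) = c - 8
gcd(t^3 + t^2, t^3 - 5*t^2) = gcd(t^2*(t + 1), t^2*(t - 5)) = t^2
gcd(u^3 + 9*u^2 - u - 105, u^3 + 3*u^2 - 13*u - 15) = u^2 + 2*u - 15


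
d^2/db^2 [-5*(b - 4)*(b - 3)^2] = 100 - 30*b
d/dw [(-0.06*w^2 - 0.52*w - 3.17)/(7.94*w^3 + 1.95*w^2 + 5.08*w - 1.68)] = (0.4764*w^4 + 8.2576*w^3 + 76.2186*w^2 + 12.5646*w + 16.9772)/(63.0436*w^6 + 30.966*w^5 + 84.4729*w^4 - 6.8664*w^3 + 19.2544*w^2 - 17.0688*w + 2.8224)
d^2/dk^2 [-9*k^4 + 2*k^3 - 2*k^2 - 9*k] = -108*k^2 + 12*k - 4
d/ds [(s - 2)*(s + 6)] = 2*s + 4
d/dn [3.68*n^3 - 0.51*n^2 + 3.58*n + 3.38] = 11.04*n^2 - 1.02*n + 3.58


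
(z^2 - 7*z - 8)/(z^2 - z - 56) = (z + 1)/(z + 7)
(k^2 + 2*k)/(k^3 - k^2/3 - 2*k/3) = 3*(k + 2)/(3*k^2 - k - 2)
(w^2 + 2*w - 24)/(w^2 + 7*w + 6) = (w - 4)/(w + 1)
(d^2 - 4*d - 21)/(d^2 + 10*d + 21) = (d - 7)/(d + 7)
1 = 1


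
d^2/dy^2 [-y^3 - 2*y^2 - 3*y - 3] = -6*y - 4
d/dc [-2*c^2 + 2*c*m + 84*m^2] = -4*c + 2*m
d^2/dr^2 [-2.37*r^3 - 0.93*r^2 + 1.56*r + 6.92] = -14.22*r - 1.86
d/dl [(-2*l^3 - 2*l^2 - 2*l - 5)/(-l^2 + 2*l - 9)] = 2*(l^4 - 4*l^3 + 24*l^2 + 13*l + 14)/(l^4 - 4*l^3 + 22*l^2 - 36*l + 81)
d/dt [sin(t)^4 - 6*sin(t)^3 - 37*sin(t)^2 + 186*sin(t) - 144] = 2*(2*sin(t)^3 - 9*sin(t)^2 - 37*sin(t) + 93)*cos(t)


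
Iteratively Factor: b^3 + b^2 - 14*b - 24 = (b + 2)*(b^2 - b - 12) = (b + 2)*(b + 3)*(b - 4)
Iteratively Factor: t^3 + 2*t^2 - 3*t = (t - 1)*(t^2 + 3*t) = (t - 1)*(t + 3)*(t)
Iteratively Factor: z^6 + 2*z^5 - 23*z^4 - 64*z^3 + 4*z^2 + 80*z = (z + 4)*(z^5 - 2*z^4 - 15*z^3 - 4*z^2 + 20*z) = (z + 2)*(z + 4)*(z^4 - 4*z^3 - 7*z^2 + 10*z) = z*(z + 2)*(z + 4)*(z^3 - 4*z^2 - 7*z + 10) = z*(z + 2)^2*(z + 4)*(z^2 - 6*z + 5) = z*(z - 5)*(z + 2)^2*(z + 4)*(z - 1)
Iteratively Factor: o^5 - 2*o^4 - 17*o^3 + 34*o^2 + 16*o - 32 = (o + 4)*(o^4 - 6*o^3 + 7*o^2 + 6*o - 8) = (o + 1)*(o + 4)*(o^3 - 7*o^2 + 14*o - 8) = (o - 4)*(o + 1)*(o + 4)*(o^2 - 3*o + 2) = (o - 4)*(o - 2)*(o + 1)*(o + 4)*(o - 1)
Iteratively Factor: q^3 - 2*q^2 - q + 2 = (q - 1)*(q^2 - q - 2) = (q - 2)*(q - 1)*(q + 1)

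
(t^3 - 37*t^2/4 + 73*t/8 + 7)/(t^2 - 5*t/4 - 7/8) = t - 8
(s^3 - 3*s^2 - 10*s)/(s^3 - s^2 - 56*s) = (-s^2 + 3*s + 10)/(-s^2 + s + 56)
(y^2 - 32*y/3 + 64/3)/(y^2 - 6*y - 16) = (y - 8/3)/(y + 2)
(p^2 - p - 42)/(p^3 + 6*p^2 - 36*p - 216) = (p - 7)/(p^2 - 36)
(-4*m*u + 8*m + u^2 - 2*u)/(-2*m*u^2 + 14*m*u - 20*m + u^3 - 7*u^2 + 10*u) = (-4*m + u)/(-2*m*u + 10*m + u^2 - 5*u)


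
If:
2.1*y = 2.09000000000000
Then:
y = 1.00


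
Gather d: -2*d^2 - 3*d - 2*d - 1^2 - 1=-2*d^2 - 5*d - 2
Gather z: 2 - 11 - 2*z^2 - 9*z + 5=-2*z^2 - 9*z - 4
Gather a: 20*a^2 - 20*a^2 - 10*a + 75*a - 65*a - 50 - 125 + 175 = 0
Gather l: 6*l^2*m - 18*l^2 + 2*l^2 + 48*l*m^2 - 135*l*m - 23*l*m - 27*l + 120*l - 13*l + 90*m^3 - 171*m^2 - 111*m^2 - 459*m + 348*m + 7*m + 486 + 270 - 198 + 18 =l^2*(6*m - 16) + l*(48*m^2 - 158*m + 80) + 90*m^3 - 282*m^2 - 104*m + 576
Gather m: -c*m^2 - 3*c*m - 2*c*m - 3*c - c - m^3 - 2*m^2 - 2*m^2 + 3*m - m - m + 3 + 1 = -4*c - m^3 + m^2*(-c - 4) + m*(1 - 5*c) + 4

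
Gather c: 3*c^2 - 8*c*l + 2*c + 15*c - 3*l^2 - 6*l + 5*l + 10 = 3*c^2 + c*(17 - 8*l) - 3*l^2 - l + 10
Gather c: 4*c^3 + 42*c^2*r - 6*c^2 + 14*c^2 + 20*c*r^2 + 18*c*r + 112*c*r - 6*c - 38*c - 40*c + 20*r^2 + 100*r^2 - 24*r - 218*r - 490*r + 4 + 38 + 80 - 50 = 4*c^3 + c^2*(42*r + 8) + c*(20*r^2 + 130*r - 84) + 120*r^2 - 732*r + 72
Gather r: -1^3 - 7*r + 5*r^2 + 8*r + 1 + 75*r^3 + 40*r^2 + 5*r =75*r^3 + 45*r^2 + 6*r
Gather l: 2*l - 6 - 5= 2*l - 11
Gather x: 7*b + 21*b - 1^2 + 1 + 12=28*b + 12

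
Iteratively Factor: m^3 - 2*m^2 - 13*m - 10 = (m + 2)*(m^2 - 4*m - 5) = (m - 5)*(m + 2)*(m + 1)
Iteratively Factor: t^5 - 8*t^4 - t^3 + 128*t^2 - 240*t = (t - 3)*(t^4 - 5*t^3 - 16*t^2 + 80*t) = (t - 4)*(t - 3)*(t^3 - t^2 - 20*t) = (t - 5)*(t - 4)*(t - 3)*(t^2 + 4*t) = (t - 5)*(t - 4)*(t - 3)*(t + 4)*(t)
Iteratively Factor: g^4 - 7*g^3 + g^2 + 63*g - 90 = (g - 2)*(g^3 - 5*g^2 - 9*g + 45) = (g - 2)*(g + 3)*(g^2 - 8*g + 15) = (g - 5)*(g - 2)*(g + 3)*(g - 3)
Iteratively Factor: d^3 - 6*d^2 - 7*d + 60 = (d + 3)*(d^2 - 9*d + 20) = (d - 5)*(d + 3)*(d - 4)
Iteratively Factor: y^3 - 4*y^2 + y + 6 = (y - 2)*(y^2 - 2*y - 3) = (y - 2)*(y + 1)*(y - 3)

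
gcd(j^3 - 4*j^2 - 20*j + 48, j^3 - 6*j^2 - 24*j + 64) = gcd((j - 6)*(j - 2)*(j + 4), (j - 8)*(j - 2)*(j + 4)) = j^2 + 2*j - 8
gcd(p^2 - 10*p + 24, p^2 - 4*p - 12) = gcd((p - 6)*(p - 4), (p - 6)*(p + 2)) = p - 6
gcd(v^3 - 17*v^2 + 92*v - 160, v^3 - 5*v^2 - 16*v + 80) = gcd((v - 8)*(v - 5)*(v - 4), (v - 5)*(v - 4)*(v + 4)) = v^2 - 9*v + 20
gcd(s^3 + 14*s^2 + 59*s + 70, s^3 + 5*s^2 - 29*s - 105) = s + 7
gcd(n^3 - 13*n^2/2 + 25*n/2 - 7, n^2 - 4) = n - 2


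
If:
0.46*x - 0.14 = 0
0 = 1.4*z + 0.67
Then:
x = 0.30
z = -0.48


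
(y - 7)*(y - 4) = y^2 - 11*y + 28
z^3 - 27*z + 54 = (z - 3)^2*(z + 6)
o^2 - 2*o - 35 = (o - 7)*(o + 5)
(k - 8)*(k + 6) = k^2 - 2*k - 48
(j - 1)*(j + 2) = j^2 + j - 2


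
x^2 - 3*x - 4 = (x - 4)*(x + 1)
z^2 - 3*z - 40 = (z - 8)*(z + 5)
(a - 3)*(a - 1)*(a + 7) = a^3 + 3*a^2 - 25*a + 21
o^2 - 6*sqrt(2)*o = o*(o - 6*sqrt(2))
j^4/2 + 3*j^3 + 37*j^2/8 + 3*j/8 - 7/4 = (j/2 + 1)*(j - 1/2)*(j + 1)*(j + 7/2)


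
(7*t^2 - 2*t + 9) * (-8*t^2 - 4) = -56*t^4 + 16*t^3 - 100*t^2 + 8*t - 36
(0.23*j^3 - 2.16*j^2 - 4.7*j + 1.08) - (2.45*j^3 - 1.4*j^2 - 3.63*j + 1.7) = -2.22*j^3 - 0.76*j^2 - 1.07*j - 0.62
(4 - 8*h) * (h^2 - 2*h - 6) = -8*h^3 + 20*h^2 + 40*h - 24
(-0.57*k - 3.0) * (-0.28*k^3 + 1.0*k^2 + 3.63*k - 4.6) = 0.1596*k^4 + 0.27*k^3 - 5.0691*k^2 - 8.268*k + 13.8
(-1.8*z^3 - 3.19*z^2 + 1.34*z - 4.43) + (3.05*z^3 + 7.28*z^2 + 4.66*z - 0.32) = 1.25*z^3 + 4.09*z^2 + 6.0*z - 4.75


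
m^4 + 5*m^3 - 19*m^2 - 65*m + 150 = (m - 3)*(m - 2)*(m + 5)^2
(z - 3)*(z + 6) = z^2 + 3*z - 18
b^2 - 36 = (b - 6)*(b + 6)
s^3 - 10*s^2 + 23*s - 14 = (s - 7)*(s - 2)*(s - 1)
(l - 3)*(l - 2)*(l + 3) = l^3 - 2*l^2 - 9*l + 18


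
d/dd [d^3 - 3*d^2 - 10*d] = 3*d^2 - 6*d - 10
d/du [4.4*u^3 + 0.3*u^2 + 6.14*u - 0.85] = 13.2*u^2 + 0.6*u + 6.14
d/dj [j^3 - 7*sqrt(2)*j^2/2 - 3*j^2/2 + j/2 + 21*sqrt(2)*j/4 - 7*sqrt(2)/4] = 3*j^2 - 7*sqrt(2)*j - 3*j + 1/2 + 21*sqrt(2)/4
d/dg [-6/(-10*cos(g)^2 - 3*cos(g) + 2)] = 6*(20*cos(g) + 3)*sin(g)/(10*cos(g)^2 + 3*cos(g) - 2)^2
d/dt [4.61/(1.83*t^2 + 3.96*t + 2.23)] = (-16.8726*t - 18.2556)/(1.83*t^2 + 3.96*t + 2.23)^2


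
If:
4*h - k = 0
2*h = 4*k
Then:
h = 0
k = 0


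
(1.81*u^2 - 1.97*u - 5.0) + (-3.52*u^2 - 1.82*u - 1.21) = -1.71*u^2 - 3.79*u - 6.21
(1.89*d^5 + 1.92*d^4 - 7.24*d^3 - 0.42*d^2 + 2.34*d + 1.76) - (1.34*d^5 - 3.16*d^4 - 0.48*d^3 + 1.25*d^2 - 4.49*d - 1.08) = 0.55*d^5 + 5.08*d^4 - 6.76*d^3 - 1.67*d^2 + 6.83*d + 2.84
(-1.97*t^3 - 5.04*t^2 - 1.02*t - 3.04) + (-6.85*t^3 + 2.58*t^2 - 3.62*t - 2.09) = -8.82*t^3 - 2.46*t^2 - 4.64*t - 5.13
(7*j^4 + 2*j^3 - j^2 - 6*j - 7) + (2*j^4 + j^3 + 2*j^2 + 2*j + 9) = 9*j^4 + 3*j^3 + j^2 - 4*j + 2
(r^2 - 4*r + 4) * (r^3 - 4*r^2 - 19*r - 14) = r^5 - 8*r^4 + r^3 + 46*r^2 - 20*r - 56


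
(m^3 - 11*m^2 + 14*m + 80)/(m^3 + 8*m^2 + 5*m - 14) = (m^2 - 13*m + 40)/(m^2 + 6*m - 7)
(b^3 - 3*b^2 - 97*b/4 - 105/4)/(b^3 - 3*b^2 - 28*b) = (b^2 + 4*b + 15/4)/(b*(b + 4))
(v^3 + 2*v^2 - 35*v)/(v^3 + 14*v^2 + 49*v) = (v - 5)/(v + 7)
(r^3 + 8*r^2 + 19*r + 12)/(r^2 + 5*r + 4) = r + 3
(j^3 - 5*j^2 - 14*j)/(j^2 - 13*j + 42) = j*(j + 2)/(j - 6)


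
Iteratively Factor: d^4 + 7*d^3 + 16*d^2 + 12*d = (d + 2)*(d^3 + 5*d^2 + 6*d) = (d + 2)^2*(d^2 + 3*d) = d*(d + 2)^2*(d + 3)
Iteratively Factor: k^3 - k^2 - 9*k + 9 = (k + 3)*(k^2 - 4*k + 3) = (k - 1)*(k + 3)*(k - 3)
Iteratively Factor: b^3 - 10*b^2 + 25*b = (b - 5)*(b^2 - 5*b) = (b - 5)^2*(b)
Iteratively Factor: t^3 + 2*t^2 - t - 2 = (t - 1)*(t^2 + 3*t + 2) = (t - 1)*(t + 1)*(t + 2)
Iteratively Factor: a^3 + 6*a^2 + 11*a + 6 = (a + 2)*(a^2 + 4*a + 3) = (a + 2)*(a + 3)*(a + 1)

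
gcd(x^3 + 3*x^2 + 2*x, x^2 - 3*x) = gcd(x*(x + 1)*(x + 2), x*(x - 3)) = x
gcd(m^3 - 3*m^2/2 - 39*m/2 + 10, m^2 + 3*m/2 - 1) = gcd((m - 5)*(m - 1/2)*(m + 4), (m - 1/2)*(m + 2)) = m - 1/2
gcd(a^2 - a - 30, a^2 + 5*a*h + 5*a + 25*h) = a + 5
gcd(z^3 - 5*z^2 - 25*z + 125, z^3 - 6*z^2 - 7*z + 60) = z - 5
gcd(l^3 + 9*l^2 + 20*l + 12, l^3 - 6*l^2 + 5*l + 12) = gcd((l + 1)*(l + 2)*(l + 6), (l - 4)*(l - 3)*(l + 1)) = l + 1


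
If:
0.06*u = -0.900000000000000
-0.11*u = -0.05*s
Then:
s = -33.00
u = -15.00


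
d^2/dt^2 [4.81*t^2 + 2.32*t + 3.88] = 9.62000000000000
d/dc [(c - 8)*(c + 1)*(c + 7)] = 3*c^2 - 57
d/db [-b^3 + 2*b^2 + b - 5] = -3*b^2 + 4*b + 1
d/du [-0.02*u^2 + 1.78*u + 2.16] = 1.78 - 0.04*u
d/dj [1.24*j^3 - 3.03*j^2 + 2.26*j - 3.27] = 3.72*j^2 - 6.06*j + 2.26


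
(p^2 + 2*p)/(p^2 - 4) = p/(p - 2)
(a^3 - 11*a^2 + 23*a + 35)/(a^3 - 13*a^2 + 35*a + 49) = (a - 5)/(a - 7)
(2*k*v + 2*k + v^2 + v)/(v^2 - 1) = (2*k + v)/(v - 1)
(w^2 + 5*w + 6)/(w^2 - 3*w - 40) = (w^2 + 5*w + 6)/(w^2 - 3*w - 40)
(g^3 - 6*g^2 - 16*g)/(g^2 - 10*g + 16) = g*(g + 2)/(g - 2)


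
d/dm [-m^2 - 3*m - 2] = -2*m - 3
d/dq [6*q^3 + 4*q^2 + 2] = 2*q*(9*q + 4)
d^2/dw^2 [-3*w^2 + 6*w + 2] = -6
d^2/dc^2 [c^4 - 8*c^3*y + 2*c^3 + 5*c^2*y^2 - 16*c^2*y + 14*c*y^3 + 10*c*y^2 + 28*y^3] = 12*c^2 - 48*c*y + 12*c + 10*y^2 - 32*y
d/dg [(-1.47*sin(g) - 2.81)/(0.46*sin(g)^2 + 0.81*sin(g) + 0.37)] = (0.6762*sin(g)^2 + 2.5852*sin(g) + 1.7322)*cos(g)/(0.2116*sin(g)^4 + 0.7452*sin(g)^3 + 0.9965*sin(g)^2 + 0.5994*sin(g) + 0.1369)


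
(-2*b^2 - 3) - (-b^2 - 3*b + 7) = -b^2 + 3*b - 10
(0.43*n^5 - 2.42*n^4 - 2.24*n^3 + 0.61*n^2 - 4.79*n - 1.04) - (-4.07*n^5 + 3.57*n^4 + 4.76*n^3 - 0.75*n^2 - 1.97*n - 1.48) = 4.5*n^5 - 5.99*n^4 - 7.0*n^3 + 1.36*n^2 - 2.82*n + 0.44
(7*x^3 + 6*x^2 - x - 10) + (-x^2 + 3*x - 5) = 7*x^3 + 5*x^2 + 2*x - 15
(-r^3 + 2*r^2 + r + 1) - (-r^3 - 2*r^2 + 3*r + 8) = 4*r^2 - 2*r - 7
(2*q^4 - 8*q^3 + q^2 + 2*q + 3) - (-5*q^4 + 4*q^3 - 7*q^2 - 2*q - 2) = 7*q^4 - 12*q^3 + 8*q^2 + 4*q + 5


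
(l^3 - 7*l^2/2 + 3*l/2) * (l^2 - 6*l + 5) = l^5 - 19*l^4/2 + 55*l^3/2 - 53*l^2/2 + 15*l/2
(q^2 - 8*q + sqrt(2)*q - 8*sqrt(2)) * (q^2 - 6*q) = q^4 - 14*q^3 + sqrt(2)*q^3 - 14*sqrt(2)*q^2 + 48*q^2 + 48*sqrt(2)*q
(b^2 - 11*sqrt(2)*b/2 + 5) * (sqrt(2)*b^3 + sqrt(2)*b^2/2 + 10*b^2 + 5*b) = sqrt(2)*b^5 - b^4 + sqrt(2)*b^4/2 - 50*sqrt(2)*b^3 - b^3/2 - 25*sqrt(2)*b^2 + 50*b^2 + 25*b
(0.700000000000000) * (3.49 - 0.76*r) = 2.443 - 0.532*r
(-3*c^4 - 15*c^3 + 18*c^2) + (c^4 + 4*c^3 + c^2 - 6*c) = -2*c^4 - 11*c^3 + 19*c^2 - 6*c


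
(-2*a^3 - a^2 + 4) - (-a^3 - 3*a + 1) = -a^3 - a^2 + 3*a + 3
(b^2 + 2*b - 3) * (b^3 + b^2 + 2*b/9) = b^5 + 3*b^4 - 7*b^3/9 - 23*b^2/9 - 2*b/3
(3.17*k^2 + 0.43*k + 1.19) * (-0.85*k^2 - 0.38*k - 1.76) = -2.6945*k^4 - 1.5701*k^3 - 6.7541*k^2 - 1.209*k - 2.0944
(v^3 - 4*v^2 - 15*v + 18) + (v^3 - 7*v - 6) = 2*v^3 - 4*v^2 - 22*v + 12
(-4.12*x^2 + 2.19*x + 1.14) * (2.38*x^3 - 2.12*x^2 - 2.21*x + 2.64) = -9.8056*x^5 + 13.9466*x^4 + 7.1756*x^3 - 18.1335*x^2 + 3.2622*x + 3.0096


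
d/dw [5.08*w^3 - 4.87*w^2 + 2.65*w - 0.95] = 15.24*w^2 - 9.74*w + 2.65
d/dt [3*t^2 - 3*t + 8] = 6*t - 3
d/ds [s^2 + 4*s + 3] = 2*s + 4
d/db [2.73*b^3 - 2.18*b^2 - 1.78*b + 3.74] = 8.19*b^2 - 4.36*b - 1.78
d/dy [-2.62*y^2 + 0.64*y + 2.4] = 0.64 - 5.24*y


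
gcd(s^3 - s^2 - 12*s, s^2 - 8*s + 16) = s - 4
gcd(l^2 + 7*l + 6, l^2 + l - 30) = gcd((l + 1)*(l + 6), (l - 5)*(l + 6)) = l + 6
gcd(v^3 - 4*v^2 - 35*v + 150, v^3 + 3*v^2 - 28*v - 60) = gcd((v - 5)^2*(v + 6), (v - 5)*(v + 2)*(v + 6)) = v^2 + v - 30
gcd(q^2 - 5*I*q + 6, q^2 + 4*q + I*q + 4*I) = q + I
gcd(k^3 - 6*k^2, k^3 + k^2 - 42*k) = k^2 - 6*k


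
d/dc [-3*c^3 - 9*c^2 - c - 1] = -9*c^2 - 18*c - 1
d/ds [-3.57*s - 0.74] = -3.57000000000000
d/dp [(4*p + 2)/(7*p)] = -2/(7*p^2)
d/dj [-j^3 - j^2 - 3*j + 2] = -3*j^2 - 2*j - 3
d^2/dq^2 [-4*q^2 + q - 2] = -8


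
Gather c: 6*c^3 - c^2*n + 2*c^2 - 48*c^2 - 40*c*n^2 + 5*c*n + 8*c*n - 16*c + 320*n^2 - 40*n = 6*c^3 + c^2*(-n - 46) + c*(-40*n^2 + 13*n - 16) + 320*n^2 - 40*n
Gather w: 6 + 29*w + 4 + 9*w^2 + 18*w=9*w^2 + 47*w + 10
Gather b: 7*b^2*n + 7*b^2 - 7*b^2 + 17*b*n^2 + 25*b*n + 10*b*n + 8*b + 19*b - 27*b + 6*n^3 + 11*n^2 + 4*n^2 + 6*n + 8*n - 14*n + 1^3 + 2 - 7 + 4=7*b^2*n + b*(17*n^2 + 35*n) + 6*n^3 + 15*n^2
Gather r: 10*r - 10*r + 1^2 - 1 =0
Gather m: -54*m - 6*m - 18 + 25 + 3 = 10 - 60*m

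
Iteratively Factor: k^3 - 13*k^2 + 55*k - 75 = (k - 5)*(k^2 - 8*k + 15) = (k - 5)^2*(k - 3)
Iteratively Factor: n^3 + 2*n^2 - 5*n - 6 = (n - 2)*(n^2 + 4*n + 3) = (n - 2)*(n + 1)*(n + 3)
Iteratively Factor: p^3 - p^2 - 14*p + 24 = (p - 2)*(p^2 + p - 12) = (p - 2)*(p + 4)*(p - 3)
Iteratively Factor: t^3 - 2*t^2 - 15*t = (t + 3)*(t^2 - 5*t) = t*(t + 3)*(t - 5)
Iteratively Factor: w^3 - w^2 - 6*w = (w + 2)*(w^2 - 3*w) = w*(w + 2)*(w - 3)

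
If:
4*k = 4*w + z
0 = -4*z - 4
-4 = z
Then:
No Solution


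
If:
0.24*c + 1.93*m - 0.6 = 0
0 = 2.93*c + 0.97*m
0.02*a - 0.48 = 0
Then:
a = 24.00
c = -0.11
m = 0.32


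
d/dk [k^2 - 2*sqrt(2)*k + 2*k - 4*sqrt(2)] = 2*k - 2*sqrt(2) + 2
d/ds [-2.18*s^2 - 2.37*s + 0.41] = -4.36*s - 2.37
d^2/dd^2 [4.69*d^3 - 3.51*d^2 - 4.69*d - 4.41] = 28.14*d - 7.02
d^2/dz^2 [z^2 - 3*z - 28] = 2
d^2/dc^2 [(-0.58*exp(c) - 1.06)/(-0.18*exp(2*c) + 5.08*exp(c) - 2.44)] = (0.018792*exp(4*c) + 0.667727999999999*exp(3*c) - 4.436208*exp(2*c) + 32.681792*exp(c) + 16.592)*exp(c)/(0.005832*exp(6*c) - 0.493776*exp(5*c) + 14.172624*exp(4*c) - 144.483328*exp(3*c) + 192.117792*exp(2*c) - 90.732864*exp(c) + 14.526784)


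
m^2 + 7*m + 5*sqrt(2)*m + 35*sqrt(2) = (m + 7)*(m + 5*sqrt(2))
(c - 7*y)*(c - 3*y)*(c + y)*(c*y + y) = c^4*y - 9*c^3*y^2 + c^3*y + 11*c^2*y^3 - 9*c^2*y^2 + 21*c*y^4 + 11*c*y^3 + 21*y^4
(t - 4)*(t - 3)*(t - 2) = t^3 - 9*t^2 + 26*t - 24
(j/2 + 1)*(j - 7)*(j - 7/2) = j^3/2 - 17*j^2/4 + 7*j/4 + 49/2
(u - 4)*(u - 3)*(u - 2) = u^3 - 9*u^2 + 26*u - 24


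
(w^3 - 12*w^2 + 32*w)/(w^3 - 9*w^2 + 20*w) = (w - 8)/(w - 5)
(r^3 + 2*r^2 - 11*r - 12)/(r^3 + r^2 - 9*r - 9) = (r + 4)/(r + 3)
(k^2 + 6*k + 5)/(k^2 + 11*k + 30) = (k + 1)/(k + 6)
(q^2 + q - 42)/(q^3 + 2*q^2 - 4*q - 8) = (q^2 + q - 42)/(q^3 + 2*q^2 - 4*q - 8)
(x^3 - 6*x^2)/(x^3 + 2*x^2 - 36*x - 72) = x^2/(x^2 + 8*x + 12)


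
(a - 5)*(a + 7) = a^2 + 2*a - 35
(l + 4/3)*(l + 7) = l^2 + 25*l/3 + 28/3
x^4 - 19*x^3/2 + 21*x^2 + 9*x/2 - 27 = (x - 6)*(x - 3)*(x - 3/2)*(x + 1)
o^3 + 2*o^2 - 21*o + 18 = (o - 3)*(o - 1)*(o + 6)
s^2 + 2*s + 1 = (s + 1)^2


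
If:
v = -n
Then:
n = -v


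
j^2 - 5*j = j*(j - 5)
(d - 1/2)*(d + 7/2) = d^2 + 3*d - 7/4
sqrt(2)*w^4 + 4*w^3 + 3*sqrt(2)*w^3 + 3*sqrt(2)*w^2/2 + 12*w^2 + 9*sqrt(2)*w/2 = w*(w + 3)*(w + 3*sqrt(2)/2)*(sqrt(2)*w + 1)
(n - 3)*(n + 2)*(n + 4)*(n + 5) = n^4 + 8*n^3 + 5*n^2 - 74*n - 120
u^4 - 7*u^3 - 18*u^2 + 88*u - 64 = (u - 8)*(u - 2)*(u - 1)*(u + 4)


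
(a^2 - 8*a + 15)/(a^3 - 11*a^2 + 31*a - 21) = (a - 5)/(a^2 - 8*a + 7)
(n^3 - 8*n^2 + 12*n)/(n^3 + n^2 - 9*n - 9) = n*(n^2 - 8*n + 12)/(n^3 + n^2 - 9*n - 9)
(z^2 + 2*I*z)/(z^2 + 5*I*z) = (z + 2*I)/(z + 5*I)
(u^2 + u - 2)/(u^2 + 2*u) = (u - 1)/u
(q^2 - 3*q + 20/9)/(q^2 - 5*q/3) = (q - 4/3)/q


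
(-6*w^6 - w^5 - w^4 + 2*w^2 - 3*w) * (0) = 0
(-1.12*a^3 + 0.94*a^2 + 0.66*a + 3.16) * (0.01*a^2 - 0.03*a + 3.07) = -0.0112*a^5 + 0.043*a^4 - 3.46*a^3 + 2.8976*a^2 + 1.9314*a + 9.7012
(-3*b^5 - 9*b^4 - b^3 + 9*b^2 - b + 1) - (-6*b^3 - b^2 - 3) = -3*b^5 - 9*b^4 + 5*b^3 + 10*b^2 - b + 4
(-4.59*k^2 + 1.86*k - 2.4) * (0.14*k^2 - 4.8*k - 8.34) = -0.6426*k^4 + 22.2924*k^3 + 29.0166*k^2 - 3.9924*k + 20.016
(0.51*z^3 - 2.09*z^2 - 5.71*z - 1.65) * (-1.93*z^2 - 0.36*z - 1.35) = -0.9843*z^5 + 3.8501*z^4 + 11.0842*z^3 + 8.0616*z^2 + 8.3025*z + 2.2275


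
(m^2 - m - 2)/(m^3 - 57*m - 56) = (m - 2)/(m^2 - m - 56)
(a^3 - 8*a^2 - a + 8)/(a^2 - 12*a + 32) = (a^2 - 1)/(a - 4)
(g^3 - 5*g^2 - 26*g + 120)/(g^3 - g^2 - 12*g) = (g^2 - g - 30)/(g*(g + 3))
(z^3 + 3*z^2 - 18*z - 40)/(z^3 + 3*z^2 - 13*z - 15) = (z^2 - 2*z - 8)/(z^2 - 2*z - 3)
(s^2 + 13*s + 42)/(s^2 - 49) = (s + 6)/(s - 7)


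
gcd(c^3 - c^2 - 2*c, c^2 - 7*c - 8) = c + 1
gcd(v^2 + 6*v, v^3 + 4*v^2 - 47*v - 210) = v + 6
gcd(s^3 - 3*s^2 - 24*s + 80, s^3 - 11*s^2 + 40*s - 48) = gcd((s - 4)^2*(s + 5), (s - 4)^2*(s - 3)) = s^2 - 8*s + 16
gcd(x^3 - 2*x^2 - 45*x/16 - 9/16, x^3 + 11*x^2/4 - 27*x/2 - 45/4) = x^2 - 9*x/4 - 9/4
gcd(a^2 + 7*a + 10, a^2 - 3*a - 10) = a + 2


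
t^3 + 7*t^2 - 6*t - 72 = (t - 3)*(t + 4)*(t + 6)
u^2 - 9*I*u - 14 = (u - 7*I)*(u - 2*I)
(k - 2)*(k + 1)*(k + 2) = k^3 + k^2 - 4*k - 4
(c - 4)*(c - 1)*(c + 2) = c^3 - 3*c^2 - 6*c + 8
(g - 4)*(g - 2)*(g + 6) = g^3 - 28*g + 48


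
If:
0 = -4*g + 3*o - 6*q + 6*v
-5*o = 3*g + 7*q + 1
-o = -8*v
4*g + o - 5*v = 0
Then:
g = 3/305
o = -32/305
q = -22/305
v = -4/305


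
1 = 1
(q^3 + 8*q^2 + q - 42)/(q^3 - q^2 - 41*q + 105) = (q^2 + q - 6)/(q^2 - 8*q + 15)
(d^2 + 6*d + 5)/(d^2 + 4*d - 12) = (d^2 + 6*d + 5)/(d^2 + 4*d - 12)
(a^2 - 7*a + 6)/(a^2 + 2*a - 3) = (a - 6)/(a + 3)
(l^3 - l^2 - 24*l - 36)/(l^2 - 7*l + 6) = (l^2 + 5*l + 6)/(l - 1)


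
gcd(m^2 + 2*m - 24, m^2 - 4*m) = m - 4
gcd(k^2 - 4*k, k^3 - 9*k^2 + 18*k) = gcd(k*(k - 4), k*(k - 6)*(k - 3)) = k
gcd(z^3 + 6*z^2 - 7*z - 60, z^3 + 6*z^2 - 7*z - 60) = z^3 + 6*z^2 - 7*z - 60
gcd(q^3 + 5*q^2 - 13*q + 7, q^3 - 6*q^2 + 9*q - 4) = q^2 - 2*q + 1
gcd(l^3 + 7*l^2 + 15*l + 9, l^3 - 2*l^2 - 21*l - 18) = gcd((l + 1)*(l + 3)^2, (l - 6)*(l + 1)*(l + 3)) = l^2 + 4*l + 3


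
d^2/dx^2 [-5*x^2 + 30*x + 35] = -10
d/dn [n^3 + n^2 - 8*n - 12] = 3*n^2 + 2*n - 8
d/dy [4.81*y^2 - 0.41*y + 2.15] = 9.62*y - 0.41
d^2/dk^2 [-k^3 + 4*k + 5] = -6*k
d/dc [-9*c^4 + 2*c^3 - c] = -36*c^3 + 6*c^2 - 1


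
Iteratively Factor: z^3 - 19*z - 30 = (z + 2)*(z^2 - 2*z - 15) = (z + 2)*(z + 3)*(z - 5)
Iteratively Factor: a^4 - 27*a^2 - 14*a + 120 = (a + 3)*(a^3 - 3*a^2 - 18*a + 40) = (a + 3)*(a + 4)*(a^2 - 7*a + 10) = (a - 2)*(a + 3)*(a + 4)*(a - 5)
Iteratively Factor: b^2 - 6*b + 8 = (b - 4)*(b - 2)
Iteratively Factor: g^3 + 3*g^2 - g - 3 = (g + 1)*(g^2 + 2*g - 3) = (g + 1)*(g + 3)*(g - 1)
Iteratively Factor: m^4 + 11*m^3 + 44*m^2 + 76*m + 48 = (m + 4)*(m^3 + 7*m^2 + 16*m + 12) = (m + 2)*(m + 4)*(m^2 + 5*m + 6) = (m + 2)*(m + 3)*(m + 4)*(m + 2)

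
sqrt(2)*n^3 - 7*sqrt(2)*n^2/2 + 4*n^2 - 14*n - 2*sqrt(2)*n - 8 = (n - 4)*(n + 2*sqrt(2))*(sqrt(2)*n + sqrt(2)/2)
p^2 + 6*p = p*(p + 6)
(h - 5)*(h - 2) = h^2 - 7*h + 10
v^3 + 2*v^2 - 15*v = v*(v - 3)*(v + 5)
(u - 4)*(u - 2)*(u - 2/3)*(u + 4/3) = u^4 - 16*u^3/3 + 28*u^2/9 + 32*u/3 - 64/9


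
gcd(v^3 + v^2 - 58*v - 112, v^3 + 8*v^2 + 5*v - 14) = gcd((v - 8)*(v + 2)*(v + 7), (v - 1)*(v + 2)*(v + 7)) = v^2 + 9*v + 14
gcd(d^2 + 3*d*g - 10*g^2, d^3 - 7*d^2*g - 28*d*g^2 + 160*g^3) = d + 5*g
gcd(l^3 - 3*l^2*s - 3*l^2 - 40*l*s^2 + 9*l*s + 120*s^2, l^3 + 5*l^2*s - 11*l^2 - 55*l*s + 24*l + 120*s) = l^2 + 5*l*s - 3*l - 15*s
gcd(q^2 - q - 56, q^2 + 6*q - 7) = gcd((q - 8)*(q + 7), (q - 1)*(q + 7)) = q + 7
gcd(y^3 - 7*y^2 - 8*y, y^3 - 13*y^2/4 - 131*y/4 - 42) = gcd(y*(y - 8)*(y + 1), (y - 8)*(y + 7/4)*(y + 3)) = y - 8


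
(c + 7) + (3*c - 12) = 4*c - 5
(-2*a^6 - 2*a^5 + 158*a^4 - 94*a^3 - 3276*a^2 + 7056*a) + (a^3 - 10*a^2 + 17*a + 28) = -2*a^6 - 2*a^5 + 158*a^4 - 93*a^3 - 3286*a^2 + 7073*a + 28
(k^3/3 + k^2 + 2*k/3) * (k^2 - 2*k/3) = k^5/3 + 7*k^4/9 - 4*k^2/9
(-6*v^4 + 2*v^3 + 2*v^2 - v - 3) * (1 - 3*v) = 18*v^5 - 12*v^4 - 4*v^3 + 5*v^2 + 8*v - 3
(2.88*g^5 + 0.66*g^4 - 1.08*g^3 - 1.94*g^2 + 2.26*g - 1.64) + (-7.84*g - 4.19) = 2.88*g^5 + 0.66*g^4 - 1.08*g^3 - 1.94*g^2 - 5.58*g - 5.83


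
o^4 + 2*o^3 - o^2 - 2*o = o*(o - 1)*(o + 1)*(o + 2)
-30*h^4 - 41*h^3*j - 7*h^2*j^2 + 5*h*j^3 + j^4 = (-3*h + j)*(h + j)*(2*h + j)*(5*h + j)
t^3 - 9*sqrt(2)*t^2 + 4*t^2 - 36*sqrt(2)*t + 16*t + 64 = (t + 4)*(t - 8*sqrt(2))*(t - sqrt(2))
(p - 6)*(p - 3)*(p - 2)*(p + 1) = p^4 - 10*p^3 + 25*p^2 - 36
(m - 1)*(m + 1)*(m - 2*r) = m^3 - 2*m^2*r - m + 2*r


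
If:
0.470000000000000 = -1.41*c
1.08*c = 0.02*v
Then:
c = -0.33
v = -18.00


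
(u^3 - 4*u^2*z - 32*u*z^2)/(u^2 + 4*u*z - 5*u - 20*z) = u*(u - 8*z)/(u - 5)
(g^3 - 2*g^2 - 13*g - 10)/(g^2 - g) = (g^3 - 2*g^2 - 13*g - 10)/(g*(g - 1))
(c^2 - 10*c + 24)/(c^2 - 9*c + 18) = (c - 4)/(c - 3)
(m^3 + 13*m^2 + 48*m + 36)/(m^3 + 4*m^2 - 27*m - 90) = (m^2 + 7*m + 6)/(m^2 - 2*m - 15)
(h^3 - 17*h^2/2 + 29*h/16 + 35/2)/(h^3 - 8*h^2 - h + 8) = (h^2 - h/2 - 35/16)/(h^2 - 1)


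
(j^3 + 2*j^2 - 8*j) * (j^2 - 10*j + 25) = j^5 - 8*j^4 - 3*j^3 + 130*j^2 - 200*j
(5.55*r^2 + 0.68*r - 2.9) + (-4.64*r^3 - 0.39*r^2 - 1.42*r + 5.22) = -4.64*r^3 + 5.16*r^2 - 0.74*r + 2.32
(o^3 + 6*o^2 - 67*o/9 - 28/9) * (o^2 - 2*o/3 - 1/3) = o^5 + 16*o^4/3 - 106*o^3/9 - 4*o^2/27 + 41*o/9 + 28/27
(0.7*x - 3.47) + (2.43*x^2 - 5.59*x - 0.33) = 2.43*x^2 - 4.89*x - 3.8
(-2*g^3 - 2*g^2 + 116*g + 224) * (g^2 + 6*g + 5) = -2*g^5 - 14*g^4 + 94*g^3 + 910*g^2 + 1924*g + 1120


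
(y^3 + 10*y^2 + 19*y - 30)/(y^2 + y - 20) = (y^2 + 5*y - 6)/(y - 4)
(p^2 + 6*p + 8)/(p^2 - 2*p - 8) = (p + 4)/(p - 4)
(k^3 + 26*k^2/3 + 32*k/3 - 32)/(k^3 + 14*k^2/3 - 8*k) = (k + 4)/k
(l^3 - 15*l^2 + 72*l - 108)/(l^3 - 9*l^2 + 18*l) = (l - 6)/l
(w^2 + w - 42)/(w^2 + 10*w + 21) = (w - 6)/(w + 3)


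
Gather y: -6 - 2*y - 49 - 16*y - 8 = -18*y - 63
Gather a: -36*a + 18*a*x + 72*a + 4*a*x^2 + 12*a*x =a*(4*x^2 + 30*x + 36)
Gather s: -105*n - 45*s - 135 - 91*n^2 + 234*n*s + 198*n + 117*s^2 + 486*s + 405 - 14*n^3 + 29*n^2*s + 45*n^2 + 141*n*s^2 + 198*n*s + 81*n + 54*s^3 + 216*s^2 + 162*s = -14*n^3 - 46*n^2 + 174*n + 54*s^3 + s^2*(141*n + 333) + s*(29*n^2 + 432*n + 603) + 270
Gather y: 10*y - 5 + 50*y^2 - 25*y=50*y^2 - 15*y - 5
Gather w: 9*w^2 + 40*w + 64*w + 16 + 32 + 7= 9*w^2 + 104*w + 55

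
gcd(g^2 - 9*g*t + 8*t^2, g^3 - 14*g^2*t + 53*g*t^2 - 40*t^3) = g^2 - 9*g*t + 8*t^2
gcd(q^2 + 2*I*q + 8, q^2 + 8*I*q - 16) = q + 4*I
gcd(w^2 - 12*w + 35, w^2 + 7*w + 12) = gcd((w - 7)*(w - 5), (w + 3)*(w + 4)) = 1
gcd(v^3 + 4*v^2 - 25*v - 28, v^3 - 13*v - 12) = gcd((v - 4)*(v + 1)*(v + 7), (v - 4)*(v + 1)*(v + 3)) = v^2 - 3*v - 4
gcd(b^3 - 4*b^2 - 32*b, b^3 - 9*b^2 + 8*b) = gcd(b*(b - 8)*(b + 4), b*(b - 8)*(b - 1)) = b^2 - 8*b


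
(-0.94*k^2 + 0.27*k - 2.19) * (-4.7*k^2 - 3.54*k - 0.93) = 4.418*k^4 + 2.0586*k^3 + 10.2114*k^2 + 7.5015*k + 2.0367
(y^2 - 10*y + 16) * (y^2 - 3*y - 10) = y^4 - 13*y^3 + 36*y^2 + 52*y - 160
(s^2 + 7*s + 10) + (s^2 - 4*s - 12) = 2*s^2 + 3*s - 2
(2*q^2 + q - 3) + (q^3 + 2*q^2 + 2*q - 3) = q^3 + 4*q^2 + 3*q - 6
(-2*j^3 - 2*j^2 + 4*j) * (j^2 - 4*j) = -2*j^5 + 6*j^4 + 12*j^3 - 16*j^2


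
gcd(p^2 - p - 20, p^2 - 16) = p + 4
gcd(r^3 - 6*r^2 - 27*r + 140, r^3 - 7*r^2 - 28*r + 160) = r^2 + r - 20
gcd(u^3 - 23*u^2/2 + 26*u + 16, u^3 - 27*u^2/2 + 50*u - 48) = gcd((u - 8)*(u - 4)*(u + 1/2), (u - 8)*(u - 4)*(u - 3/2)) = u^2 - 12*u + 32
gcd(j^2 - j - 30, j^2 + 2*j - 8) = 1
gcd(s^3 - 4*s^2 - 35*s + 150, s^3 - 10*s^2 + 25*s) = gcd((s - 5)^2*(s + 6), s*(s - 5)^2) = s^2 - 10*s + 25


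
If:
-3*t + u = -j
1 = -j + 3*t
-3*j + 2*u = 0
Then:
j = 2/3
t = 5/9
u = 1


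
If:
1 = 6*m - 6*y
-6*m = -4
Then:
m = 2/3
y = 1/2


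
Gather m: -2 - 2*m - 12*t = -2*m - 12*t - 2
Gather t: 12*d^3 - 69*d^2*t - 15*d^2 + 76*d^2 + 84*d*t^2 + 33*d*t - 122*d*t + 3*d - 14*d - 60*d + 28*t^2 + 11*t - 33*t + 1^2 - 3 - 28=12*d^3 + 61*d^2 - 71*d + t^2*(84*d + 28) + t*(-69*d^2 - 89*d - 22) - 30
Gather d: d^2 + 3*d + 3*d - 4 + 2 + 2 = d^2 + 6*d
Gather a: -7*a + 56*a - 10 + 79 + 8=49*a + 77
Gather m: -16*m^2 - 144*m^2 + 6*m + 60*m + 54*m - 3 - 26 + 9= -160*m^2 + 120*m - 20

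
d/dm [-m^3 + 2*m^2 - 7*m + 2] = -3*m^2 + 4*m - 7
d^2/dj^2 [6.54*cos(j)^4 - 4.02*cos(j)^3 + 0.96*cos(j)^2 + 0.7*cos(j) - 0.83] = -104.64*cos(j)^4 + 36.18*cos(j)^3 + 74.64*cos(j)^2 - 24.82*cos(j) + 1.92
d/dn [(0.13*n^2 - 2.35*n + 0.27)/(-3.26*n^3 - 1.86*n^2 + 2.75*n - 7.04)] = (0.4238*n^4 - 15.322*n^3 - 1.3729*n^2 - 0.825999999999999*n + 15.8015)/(10.6276*n^6 + 12.1272*n^5 - 14.4704*n^4 + 35.6708*n^3 + 33.7513*n^2 - 38.72*n + 49.5616)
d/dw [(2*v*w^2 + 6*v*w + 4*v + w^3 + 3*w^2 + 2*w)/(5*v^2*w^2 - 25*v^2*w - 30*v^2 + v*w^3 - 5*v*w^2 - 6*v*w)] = (-80*v^2 + 3*v*w^2 - 68*v*w - 36*v - 8*w^2)/(v*(25*v^2*w^2 - 300*v^2*w + 900*v^2 + 10*v*w^3 - 120*v*w^2 + 360*v*w + w^4 - 12*w^3 + 36*w^2))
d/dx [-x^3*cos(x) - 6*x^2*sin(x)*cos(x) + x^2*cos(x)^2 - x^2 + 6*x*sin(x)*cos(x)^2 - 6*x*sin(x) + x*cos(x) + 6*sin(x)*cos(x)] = x^3*sin(x) - x^2*sin(2*x) - 3*x^2*cos(x) - 6*x^2*cos(2*x) - x*sin(x) - 6*x*sin(2*x) - 9*x*cos(x)/2 + x*cos(2*x) + 9*x*cos(3*x)/2 - x - 9*sin(x)/2 + 3*sin(3*x)/2 + cos(x) + 6*cos(2*x)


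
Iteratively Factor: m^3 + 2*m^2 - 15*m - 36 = (m + 3)*(m^2 - m - 12) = (m + 3)^2*(m - 4)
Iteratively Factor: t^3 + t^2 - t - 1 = (t + 1)*(t^2 - 1) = (t + 1)^2*(t - 1)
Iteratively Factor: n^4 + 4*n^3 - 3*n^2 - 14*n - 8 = (n + 1)*(n^3 + 3*n^2 - 6*n - 8) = (n + 1)^2*(n^2 + 2*n - 8) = (n + 1)^2*(n + 4)*(n - 2)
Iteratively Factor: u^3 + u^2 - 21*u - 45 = (u + 3)*(u^2 - 2*u - 15) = (u - 5)*(u + 3)*(u + 3)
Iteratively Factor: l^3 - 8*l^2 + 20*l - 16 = (l - 2)*(l^2 - 6*l + 8) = (l - 4)*(l - 2)*(l - 2)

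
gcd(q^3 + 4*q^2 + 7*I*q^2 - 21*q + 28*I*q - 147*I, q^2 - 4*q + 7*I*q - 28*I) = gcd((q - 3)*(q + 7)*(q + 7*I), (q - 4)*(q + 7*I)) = q + 7*I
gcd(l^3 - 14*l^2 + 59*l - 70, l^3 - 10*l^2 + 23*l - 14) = l^2 - 9*l + 14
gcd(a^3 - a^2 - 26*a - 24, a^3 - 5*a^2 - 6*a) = a^2 - 5*a - 6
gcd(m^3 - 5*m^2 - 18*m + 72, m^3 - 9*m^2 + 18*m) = m^2 - 9*m + 18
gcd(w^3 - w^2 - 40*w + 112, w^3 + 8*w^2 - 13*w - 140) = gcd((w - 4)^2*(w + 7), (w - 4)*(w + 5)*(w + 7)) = w^2 + 3*w - 28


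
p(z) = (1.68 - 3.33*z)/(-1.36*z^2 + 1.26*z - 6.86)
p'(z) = (1.68 - 3.33*z)*(2.72*z - 1.26)/(-1.36*z^2 + 1.26*z - 6.86)^2 - 3.33/(-1.36*z^2 + 1.26*z - 6.86)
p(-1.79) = -0.57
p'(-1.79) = -0.01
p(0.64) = 0.07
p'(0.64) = 0.50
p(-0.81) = -0.50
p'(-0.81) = 0.18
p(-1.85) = -0.57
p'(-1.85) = -0.02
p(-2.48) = -0.54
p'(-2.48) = -0.05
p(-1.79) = -0.57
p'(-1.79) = -0.01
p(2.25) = 0.53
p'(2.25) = 0.07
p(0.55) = 0.02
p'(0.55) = 0.51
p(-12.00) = -0.19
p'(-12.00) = -0.01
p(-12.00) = -0.19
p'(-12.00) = -0.01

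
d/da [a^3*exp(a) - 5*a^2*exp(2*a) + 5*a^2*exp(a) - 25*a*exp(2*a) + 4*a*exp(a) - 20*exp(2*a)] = (a^3 - 10*a^2*exp(a) + 8*a^2 - 60*a*exp(a) + 14*a - 65*exp(a) + 4)*exp(a)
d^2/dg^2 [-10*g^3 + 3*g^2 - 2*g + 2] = 6 - 60*g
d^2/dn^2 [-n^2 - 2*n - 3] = -2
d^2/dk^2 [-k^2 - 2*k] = -2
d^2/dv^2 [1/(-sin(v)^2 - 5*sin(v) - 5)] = (4*sin(v)^4 + 15*sin(v)^3 - sin(v)^2 - 55*sin(v) - 40)/(sin(v)^2 + 5*sin(v) + 5)^3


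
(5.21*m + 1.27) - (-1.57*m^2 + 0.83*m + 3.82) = 1.57*m^2 + 4.38*m - 2.55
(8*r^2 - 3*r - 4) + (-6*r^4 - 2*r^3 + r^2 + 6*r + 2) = -6*r^4 - 2*r^3 + 9*r^2 + 3*r - 2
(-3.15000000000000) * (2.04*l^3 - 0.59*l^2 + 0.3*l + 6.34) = -6.426*l^3 + 1.8585*l^2 - 0.945*l - 19.971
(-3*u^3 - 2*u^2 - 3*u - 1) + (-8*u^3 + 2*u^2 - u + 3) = -11*u^3 - 4*u + 2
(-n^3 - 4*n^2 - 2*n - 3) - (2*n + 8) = -n^3 - 4*n^2 - 4*n - 11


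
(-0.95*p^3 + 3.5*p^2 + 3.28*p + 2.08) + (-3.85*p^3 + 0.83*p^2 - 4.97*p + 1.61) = -4.8*p^3 + 4.33*p^2 - 1.69*p + 3.69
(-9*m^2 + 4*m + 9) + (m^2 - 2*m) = -8*m^2 + 2*m + 9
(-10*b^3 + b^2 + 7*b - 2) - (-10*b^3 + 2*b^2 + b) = -b^2 + 6*b - 2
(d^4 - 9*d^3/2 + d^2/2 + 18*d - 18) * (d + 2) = d^5 - 5*d^4/2 - 17*d^3/2 + 19*d^2 + 18*d - 36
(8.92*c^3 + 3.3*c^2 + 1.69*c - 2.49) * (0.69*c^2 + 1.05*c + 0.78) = 6.1548*c^5 + 11.643*c^4 + 11.5887*c^3 + 2.6304*c^2 - 1.2963*c - 1.9422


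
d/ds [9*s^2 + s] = 18*s + 1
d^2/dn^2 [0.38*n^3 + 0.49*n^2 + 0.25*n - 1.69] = 2.28*n + 0.98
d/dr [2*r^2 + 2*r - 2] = 4*r + 2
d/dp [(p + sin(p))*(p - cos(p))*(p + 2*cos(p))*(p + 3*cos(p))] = -(p + sin(p))*(p - cos(p))*(p + 2*cos(p))*(3*sin(p) - 1) - (p + sin(p))*(p - cos(p))*(p + 3*cos(p))*(2*sin(p) - 1) + (p + sin(p))*(p + 2*cos(p))*(p + 3*cos(p))*(sin(p) + 1) + (p - cos(p))*(p + 2*cos(p))*(p + 3*cos(p))*(cos(p) + 1)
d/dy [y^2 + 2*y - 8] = 2*y + 2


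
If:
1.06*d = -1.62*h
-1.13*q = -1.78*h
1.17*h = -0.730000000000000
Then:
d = 0.95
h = -0.62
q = -0.98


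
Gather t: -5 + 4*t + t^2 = t^2 + 4*t - 5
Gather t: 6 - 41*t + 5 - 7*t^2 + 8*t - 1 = -7*t^2 - 33*t + 10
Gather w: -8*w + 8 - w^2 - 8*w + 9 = -w^2 - 16*w + 17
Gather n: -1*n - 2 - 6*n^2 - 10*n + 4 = -6*n^2 - 11*n + 2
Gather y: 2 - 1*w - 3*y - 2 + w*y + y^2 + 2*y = -w + y^2 + y*(w - 1)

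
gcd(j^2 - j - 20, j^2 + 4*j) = j + 4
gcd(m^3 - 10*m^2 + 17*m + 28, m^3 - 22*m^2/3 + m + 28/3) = m^2 - 6*m - 7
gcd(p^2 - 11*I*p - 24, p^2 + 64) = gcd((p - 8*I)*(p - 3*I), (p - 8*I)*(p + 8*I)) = p - 8*I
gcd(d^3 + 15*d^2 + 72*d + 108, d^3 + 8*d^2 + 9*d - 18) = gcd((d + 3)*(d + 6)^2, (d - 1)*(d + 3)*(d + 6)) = d^2 + 9*d + 18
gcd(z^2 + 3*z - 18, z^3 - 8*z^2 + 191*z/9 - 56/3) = z - 3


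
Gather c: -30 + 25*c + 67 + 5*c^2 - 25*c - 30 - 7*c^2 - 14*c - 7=-2*c^2 - 14*c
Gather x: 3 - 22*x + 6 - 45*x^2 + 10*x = -45*x^2 - 12*x + 9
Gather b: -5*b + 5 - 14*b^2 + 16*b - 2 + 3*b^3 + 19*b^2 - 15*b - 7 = 3*b^3 + 5*b^2 - 4*b - 4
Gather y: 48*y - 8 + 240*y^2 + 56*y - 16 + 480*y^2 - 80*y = 720*y^2 + 24*y - 24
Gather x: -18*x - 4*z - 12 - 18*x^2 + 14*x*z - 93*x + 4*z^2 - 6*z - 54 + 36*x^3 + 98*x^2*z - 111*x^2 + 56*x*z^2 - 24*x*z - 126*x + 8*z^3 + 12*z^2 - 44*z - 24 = 36*x^3 + x^2*(98*z - 129) + x*(56*z^2 - 10*z - 237) + 8*z^3 + 16*z^2 - 54*z - 90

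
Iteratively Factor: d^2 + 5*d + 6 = (d + 2)*(d + 3)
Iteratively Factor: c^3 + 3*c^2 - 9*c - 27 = (c + 3)*(c^2 - 9) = (c - 3)*(c + 3)*(c + 3)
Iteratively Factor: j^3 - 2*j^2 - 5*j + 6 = (j + 2)*(j^2 - 4*j + 3) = (j - 1)*(j + 2)*(j - 3)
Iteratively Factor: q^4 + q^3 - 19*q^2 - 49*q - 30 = (q + 3)*(q^3 - 2*q^2 - 13*q - 10) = (q + 1)*(q + 3)*(q^2 - 3*q - 10) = (q + 1)*(q + 2)*(q + 3)*(q - 5)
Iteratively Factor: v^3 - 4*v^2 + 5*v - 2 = (v - 2)*(v^2 - 2*v + 1) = (v - 2)*(v - 1)*(v - 1)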